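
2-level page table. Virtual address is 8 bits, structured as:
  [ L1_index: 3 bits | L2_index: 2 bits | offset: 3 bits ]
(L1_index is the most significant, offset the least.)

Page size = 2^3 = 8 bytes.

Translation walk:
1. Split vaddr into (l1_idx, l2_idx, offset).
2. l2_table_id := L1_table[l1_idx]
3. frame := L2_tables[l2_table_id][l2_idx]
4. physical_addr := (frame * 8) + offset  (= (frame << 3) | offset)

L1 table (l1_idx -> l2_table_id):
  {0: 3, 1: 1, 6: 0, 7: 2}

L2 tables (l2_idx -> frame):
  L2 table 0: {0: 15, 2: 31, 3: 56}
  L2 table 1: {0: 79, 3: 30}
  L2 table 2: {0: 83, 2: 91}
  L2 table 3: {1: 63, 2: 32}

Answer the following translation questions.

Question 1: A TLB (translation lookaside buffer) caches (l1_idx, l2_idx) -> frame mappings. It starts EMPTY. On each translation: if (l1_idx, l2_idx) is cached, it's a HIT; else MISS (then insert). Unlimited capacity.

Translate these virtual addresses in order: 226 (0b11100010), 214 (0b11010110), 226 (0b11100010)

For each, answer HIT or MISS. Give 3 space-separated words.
Answer: MISS MISS HIT

Derivation:
vaddr=226: (7,0) not in TLB -> MISS, insert
vaddr=214: (6,2) not in TLB -> MISS, insert
vaddr=226: (7,0) in TLB -> HIT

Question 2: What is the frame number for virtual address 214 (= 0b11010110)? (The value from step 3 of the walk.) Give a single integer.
vaddr = 214: l1_idx=6, l2_idx=2
L1[6] = 0; L2[0][2] = 31

Answer: 31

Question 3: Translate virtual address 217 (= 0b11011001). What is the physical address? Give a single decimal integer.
vaddr = 217 = 0b11011001
Split: l1_idx=6, l2_idx=3, offset=1
L1[6] = 0
L2[0][3] = 56
paddr = 56 * 8 + 1 = 449

Answer: 449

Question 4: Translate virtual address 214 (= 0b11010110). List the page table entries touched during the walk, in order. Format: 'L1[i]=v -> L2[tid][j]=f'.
Answer: L1[6]=0 -> L2[0][2]=31

Derivation:
vaddr = 214 = 0b11010110
Split: l1_idx=6, l2_idx=2, offset=6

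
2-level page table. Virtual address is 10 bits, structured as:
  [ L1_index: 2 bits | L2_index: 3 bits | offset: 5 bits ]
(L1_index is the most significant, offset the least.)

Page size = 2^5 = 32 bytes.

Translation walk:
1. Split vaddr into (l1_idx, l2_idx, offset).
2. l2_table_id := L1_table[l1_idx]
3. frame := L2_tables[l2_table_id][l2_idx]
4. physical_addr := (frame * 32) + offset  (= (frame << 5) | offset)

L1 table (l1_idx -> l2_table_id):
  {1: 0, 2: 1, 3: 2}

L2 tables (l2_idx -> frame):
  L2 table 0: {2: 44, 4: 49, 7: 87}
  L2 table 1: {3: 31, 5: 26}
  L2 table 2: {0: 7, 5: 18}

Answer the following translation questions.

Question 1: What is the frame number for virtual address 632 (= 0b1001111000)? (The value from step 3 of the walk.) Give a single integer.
vaddr = 632: l1_idx=2, l2_idx=3
L1[2] = 1; L2[1][3] = 31

Answer: 31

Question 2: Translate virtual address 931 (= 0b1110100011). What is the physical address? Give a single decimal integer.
Answer: 579

Derivation:
vaddr = 931 = 0b1110100011
Split: l1_idx=3, l2_idx=5, offset=3
L1[3] = 2
L2[2][5] = 18
paddr = 18 * 32 + 3 = 579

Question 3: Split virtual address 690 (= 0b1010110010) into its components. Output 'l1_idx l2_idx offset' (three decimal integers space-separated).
Answer: 2 5 18

Derivation:
vaddr = 690 = 0b1010110010
  top 2 bits -> l1_idx = 2
  next 3 bits -> l2_idx = 5
  bottom 5 bits -> offset = 18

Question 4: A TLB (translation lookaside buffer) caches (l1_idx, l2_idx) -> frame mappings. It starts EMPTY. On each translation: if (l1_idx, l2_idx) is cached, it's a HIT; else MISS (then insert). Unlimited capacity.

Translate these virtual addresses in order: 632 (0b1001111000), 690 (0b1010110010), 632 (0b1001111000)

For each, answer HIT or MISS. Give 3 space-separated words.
vaddr=632: (2,3) not in TLB -> MISS, insert
vaddr=690: (2,5) not in TLB -> MISS, insert
vaddr=632: (2,3) in TLB -> HIT

Answer: MISS MISS HIT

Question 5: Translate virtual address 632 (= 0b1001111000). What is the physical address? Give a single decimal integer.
vaddr = 632 = 0b1001111000
Split: l1_idx=2, l2_idx=3, offset=24
L1[2] = 1
L2[1][3] = 31
paddr = 31 * 32 + 24 = 1016

Answer: 1016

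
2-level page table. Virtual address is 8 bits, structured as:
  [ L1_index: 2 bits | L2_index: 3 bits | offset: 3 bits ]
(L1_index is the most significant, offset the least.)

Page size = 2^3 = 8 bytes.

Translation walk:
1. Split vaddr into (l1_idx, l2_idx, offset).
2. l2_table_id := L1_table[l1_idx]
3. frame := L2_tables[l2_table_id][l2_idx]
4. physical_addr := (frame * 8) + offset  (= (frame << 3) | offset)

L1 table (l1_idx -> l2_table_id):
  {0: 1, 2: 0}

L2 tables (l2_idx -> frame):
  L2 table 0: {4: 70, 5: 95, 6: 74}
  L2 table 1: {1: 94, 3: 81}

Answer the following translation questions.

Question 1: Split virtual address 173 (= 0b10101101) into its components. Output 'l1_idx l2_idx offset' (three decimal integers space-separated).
Answer: 2 5 5

Derivation:
vaddr = 173 = 0b10101101
  top 2 bits -> l1_idx = 2
  next 3 bits -> l2_idx = 5
  bottom 3 bits -> offset = 5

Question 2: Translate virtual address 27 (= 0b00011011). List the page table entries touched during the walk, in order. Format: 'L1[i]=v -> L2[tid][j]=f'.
vaddr = 27 = 0b00011011
Split: l1_idx=0, l2_idx=3, offset=3

Answer: L1[0]=1 -> L2[1][3]=81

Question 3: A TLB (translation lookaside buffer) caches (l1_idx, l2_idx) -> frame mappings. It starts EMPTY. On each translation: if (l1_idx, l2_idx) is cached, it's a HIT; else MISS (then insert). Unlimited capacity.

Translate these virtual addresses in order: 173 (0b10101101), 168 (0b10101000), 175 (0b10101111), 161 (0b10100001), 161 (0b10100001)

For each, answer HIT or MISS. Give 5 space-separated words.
Answer: MISS HIT HIT MISS HIT

Derivation:
vaddr=173: (2,5) not in TLB -> MISS, insert
vaddr=168: (2,5) in TLB -> HIT
vaddr=175: (2,5) in TLB -> HIT
vaddr=161: (2,4) not in TLB -> MISS, insert
vaddr=161: (2,4) in TLB -> HIT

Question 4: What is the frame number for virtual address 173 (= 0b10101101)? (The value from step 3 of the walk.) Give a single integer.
vaddr = 173: l1_idx=2, l2_idx=5
L1[2] = 0; L2[0][5] = 95

Answer: 95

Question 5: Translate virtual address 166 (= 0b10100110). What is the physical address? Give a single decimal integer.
Answer: 566

Derivation:
vaddr = 166 = 0b10100110
Split: l1_idx=2, l2_idx=4, offset=6
L1[2] = 0
L2[0][4] = 70
paddr = 70 * 8 + 6 = 566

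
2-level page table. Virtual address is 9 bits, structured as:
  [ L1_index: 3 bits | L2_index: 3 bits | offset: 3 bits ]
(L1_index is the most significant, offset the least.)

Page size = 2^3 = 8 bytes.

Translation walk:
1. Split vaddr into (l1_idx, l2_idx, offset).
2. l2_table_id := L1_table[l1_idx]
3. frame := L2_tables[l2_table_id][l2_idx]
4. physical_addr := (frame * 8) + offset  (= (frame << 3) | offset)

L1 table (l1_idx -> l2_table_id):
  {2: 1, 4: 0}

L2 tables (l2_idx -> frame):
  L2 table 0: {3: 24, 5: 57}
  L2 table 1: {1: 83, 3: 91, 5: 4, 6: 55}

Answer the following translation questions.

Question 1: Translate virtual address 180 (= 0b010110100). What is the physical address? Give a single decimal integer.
Answer: 444

Derivation:
vaddr = 180 = 0b010110100
Split: l1_idx=2, l2_idx=6, offset=4
L1[2] = 1
L2[1][6] = 55
paddr = 55 * 8 + 4 = 444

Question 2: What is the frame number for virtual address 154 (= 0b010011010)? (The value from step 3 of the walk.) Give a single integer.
Answer: 91

Derivation:
vaddr = 154: l1_idx=2, l2_idx=3
L1[2] = 1; L2[1][3] = 91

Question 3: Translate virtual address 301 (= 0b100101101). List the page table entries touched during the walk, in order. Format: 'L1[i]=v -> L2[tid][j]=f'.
vaddr = 301 = 0b100101101
Split: l1_idx=4, l2_idx=5, offset=5

Answer: L1[4]=0 -> L2[0][5]=57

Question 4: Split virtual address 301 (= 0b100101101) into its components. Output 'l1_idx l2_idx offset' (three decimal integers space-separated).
vaddr = 301 = 0b100101101
  top 3 bits -> l1_idx = 4
  next 3 bits -> l2_idx = 5
  bottom 3 bits -> offset = 5

Answer: 4 5 5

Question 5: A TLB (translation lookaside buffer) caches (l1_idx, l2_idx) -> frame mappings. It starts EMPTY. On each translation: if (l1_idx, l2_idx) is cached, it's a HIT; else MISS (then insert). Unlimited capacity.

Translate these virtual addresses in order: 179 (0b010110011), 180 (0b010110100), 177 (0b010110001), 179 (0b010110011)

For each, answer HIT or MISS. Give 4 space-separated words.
vaddr=179: (2,6) not in TLB -> MISS, insert
vaddr=180: (2,6) in TLB -> HIT
vaddr=177: (2,6) in TLB -> HIT
vaddr=179: (2,6) in TLB -> HIT

Answer: MISS HIT HIT HIT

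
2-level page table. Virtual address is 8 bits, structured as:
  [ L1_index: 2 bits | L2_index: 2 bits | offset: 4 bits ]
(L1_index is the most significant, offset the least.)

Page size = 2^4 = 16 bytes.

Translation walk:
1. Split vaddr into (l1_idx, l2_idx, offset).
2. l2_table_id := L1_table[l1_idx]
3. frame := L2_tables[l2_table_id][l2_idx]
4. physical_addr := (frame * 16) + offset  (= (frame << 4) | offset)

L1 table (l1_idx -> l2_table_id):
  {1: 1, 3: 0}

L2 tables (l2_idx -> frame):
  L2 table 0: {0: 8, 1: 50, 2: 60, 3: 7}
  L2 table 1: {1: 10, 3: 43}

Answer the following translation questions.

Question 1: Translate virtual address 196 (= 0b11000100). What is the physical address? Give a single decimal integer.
vaddr = 196 = 0b11000100
Split: l1_idx=3, l2_idx=0, offset=4
L1[3] = 0
L2[0][0] = 8
paddr = 8 * 16 + 4 = 132

Answer: 132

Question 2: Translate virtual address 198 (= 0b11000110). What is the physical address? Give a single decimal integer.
Answer: 134

Derivation:
vaddr = 198 = 0b11000110
Split: l1_idx=3, l2_idx=0, offset=6
L1[3] = 0
L2[0][0] = 8
paddr = 8 * 16 + 6 = 134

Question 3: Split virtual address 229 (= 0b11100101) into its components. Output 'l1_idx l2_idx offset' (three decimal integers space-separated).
Answer: 3 2 5

Derivation:
vaddr = 229 = 0b11100101
  top 2 bits -> l1_idx = 3
  next 2 bits -> l2_idx = 2
  bottom 4 bits -> offset = 5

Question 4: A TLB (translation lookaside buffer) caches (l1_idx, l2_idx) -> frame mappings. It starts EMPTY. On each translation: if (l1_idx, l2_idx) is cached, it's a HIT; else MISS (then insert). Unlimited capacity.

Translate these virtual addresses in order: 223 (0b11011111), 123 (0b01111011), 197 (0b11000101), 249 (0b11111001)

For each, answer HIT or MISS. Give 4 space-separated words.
Answer: MISS MISS MISS MISS

Derivation:
vaddr=223: (3,1) not in TLB -> MISS, insert
vaddr=123: (1,3) not in TLB -> MISS, insert
vaddr=197: (3,0) not in TLB -> MISS, insert
vaddr=249: (3,3) not in TLB -> MISS, insert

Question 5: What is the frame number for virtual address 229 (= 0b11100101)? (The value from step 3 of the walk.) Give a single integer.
vaddr = 229: l1_idx=3, l2_idx=2
L1[3] = 0; L2[0][2] = 60

Answer: 60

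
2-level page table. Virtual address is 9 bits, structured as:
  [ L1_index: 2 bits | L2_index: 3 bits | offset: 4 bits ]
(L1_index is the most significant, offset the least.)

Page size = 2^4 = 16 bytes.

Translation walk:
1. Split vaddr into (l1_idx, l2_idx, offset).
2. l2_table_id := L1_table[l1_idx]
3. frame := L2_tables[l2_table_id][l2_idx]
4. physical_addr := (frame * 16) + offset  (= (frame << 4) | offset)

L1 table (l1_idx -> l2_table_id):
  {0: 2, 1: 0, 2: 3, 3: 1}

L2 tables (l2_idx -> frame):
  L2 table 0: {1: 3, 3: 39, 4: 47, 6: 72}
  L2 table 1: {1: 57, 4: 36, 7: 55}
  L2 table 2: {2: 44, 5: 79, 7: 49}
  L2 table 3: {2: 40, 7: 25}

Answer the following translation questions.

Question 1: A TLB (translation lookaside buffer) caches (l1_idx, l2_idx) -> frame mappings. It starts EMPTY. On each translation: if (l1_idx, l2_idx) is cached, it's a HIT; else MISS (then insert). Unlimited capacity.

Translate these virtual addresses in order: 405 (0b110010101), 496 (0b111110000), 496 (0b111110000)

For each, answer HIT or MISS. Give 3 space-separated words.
Answer: MISS MISS HIT

Derivation:
vaddr=405: (3,1) not in TLB -> MISS, insert
vaddr=496: (3,7) not in TLB -> MISS, insert
vaddr=496: (3,7) in TLB -> HIT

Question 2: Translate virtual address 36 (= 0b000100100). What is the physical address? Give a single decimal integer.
vaddr = 36 = 0b000100100
Split: l1_idx=0, l2_idx=2, offset=4
L1[0] = 2
L2[2][2] = 44
paddr = 44 * 16 + 4 = 708

Answer: 708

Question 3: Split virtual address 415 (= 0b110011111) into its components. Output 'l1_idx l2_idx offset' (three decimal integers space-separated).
vaddr = 415 = 0b110011111
  top 2 bits -> l1_idx = 3
  next 3 bits -> l2_idx = 1
  bottom 4 bits -> offset = 15

Answer: 3 1 15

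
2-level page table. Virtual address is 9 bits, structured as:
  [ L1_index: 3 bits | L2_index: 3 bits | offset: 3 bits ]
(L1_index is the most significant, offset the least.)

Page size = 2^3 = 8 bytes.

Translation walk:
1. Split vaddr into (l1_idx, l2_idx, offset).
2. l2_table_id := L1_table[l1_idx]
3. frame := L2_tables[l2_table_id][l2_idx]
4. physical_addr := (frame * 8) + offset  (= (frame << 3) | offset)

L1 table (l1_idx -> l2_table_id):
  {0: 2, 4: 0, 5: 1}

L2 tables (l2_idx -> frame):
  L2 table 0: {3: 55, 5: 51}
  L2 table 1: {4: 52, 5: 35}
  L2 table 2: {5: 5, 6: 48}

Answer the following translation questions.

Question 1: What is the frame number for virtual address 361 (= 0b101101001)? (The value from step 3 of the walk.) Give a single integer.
vaddr = 361: l1_idx=5, l2_idx=5
L1[5] = 1; L2[1][5] = 35

Answer: 35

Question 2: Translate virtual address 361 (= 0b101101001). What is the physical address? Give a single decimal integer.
vaddr = 361 = 0b101101001
Split: l1_idx=5, l2_idx=5, offset=1
L1[5] = 1
L2[1][5] = 35
paddr = 35 * 8 + 1 = 281

Answer: 281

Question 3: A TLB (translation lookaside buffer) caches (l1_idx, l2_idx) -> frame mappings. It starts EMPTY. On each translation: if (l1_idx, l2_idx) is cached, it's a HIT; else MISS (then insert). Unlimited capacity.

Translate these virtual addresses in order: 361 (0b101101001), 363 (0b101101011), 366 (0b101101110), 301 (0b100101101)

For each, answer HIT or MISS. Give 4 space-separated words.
vaddr=361: (5,5) not in TLB -> MISS, insert
vaddr=363: (5,5) in TLB -> HIT
vaddr=366: (5,5) in TLB -> HIT
vaddr=301: (4,5) not in TLB -> MISS, insert

Answer: MISS HIT HIT MISS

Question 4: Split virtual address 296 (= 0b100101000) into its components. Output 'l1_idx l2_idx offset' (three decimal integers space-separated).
Answer: 4 5 0

Derivation:
vaddr = 296 = 0b100101000
  top 3 bits -> l1_idx = 4
  next 3 bits -> l2_idx = 5
  bottom 3 bits -> offset = 0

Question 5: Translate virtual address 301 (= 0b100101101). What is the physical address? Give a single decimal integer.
vaddr = 301 = 0b100101101
Split: l1_idx=4, l2_idx=5, offset=5
L1[4] = 0
L2[0][5] = 51
paddr = 51 * 8 + 5 = 413

Answer: 413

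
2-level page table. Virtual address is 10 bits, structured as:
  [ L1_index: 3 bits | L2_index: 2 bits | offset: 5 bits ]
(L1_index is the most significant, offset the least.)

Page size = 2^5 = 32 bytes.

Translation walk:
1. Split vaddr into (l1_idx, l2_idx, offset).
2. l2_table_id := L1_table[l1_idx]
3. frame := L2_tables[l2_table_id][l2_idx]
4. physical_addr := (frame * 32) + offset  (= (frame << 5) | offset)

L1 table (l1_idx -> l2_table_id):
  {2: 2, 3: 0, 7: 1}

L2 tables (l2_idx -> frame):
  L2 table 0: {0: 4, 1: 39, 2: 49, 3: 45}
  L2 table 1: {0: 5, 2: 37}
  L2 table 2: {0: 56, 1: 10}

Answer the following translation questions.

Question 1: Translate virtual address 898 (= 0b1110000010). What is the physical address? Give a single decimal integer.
Answer: 162

Derivation:
vaddr = 898 = 0b1110000010
Split: l1_idx=7, l2_idx=0, offset=2
L1[7] = 1
L2[1][0] = 5
paddr = 5 * 32 + 2 = 162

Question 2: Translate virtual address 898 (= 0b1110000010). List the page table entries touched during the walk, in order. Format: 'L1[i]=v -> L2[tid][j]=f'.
Answer: L1[7]=1 -> L2[1][0]=5

Derivation:
vaddr = 898 = 0b1110000010
Split: l1_idx=7, l2_idx=0, offset=2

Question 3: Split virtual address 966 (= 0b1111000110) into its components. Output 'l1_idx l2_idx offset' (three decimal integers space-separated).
Answer: 7 2 6

Derivation:
vaddr = 966 = 0b1111000110
  top 3 bits -> l1_idx = 7
  next 2 bits -> l2_idx = 2
  bottom 5 bits -> offset = 6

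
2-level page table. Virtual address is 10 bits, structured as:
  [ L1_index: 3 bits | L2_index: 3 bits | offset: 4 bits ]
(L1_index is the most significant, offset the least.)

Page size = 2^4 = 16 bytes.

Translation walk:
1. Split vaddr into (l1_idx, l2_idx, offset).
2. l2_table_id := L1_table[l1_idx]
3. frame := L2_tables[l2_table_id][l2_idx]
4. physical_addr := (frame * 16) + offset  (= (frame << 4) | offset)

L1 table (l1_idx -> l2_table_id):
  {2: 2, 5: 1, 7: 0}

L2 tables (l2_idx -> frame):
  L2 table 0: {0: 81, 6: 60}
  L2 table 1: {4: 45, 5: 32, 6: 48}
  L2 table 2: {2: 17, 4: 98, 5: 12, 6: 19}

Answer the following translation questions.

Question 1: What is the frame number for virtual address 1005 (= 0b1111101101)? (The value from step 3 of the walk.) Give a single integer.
vaddr = 1005: l1_idx=7, l2_idx=6
L1[7] = 0; L2[0][6] = 60

Answer: 60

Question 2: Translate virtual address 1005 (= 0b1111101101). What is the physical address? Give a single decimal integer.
vaddr = 1005 = 0b1111101101
Split: l1_idx=7, l2_idx=6, offset=13
L1[7] = 0
L2[0][6] = 60
paddr = 60 * 16 + 13 = 973

Answer: 973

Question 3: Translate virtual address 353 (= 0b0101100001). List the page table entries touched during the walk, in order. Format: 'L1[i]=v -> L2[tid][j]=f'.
Answer: L1[2]=2 -> L2[2][6]=19

Derivation:
vaddr = 353 = 0b0101100001
Split: l1_idx=2, l2_idx=6, offset=1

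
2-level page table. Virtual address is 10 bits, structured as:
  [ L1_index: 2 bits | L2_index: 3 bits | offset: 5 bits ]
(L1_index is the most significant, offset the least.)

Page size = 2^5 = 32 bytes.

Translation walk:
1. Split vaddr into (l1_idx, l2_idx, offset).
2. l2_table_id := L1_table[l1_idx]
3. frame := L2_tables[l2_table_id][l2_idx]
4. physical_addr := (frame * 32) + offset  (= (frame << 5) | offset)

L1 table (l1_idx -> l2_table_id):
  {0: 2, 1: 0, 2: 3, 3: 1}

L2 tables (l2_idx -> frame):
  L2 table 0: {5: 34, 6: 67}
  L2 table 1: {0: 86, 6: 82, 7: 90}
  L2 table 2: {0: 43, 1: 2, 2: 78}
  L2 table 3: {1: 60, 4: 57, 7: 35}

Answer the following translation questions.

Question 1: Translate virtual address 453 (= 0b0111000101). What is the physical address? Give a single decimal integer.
Answer: 2149

Derivation:
vaddr = 453 = 0b0111000101
Split: l1_idx=1, l2_idx=6, offset=5
L1[1] = 0
L2[0][6] = 67
paddr = 67 * 32 + 5 = 2149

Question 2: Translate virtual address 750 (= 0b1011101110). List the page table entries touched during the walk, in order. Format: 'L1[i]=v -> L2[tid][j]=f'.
Answer: L1[2]=3 -> L2[3][7]=35

Derivation:
vaddr = 750 = 0b1011101110
Split: l1_idx=2, l2_idx=7, offset=14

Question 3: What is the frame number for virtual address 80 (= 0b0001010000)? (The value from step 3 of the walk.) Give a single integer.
vaddr = 80: l1_idx=0, l2_idx=2
L1[0] = 2; L2[2][2] = 78

Answer: 78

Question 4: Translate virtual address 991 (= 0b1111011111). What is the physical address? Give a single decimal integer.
Answer: 2655

Derivation:
vaddr = 991 = 0b1111011111
Split: l1_idx=3, l2_idx=6, offset=31
L1[3] = 1
L2[1][6] = 82
paddr = 82 * 32 + 31 = 2655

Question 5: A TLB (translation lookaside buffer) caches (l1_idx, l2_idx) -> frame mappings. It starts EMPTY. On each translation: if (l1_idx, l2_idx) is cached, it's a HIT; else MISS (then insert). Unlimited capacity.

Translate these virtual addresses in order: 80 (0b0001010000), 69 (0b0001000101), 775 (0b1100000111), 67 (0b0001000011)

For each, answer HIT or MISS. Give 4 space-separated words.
vaddr=80: (0,2) not in TLB -> MISS, insert
vaddr=69: (0,2) in TLB -> HIT
vaddr=775: (3,0) not in TLB -> MISS, insert
vaddr=67: (0,2) in TLB -> HIT

Answer: MISS HIT MISS HIT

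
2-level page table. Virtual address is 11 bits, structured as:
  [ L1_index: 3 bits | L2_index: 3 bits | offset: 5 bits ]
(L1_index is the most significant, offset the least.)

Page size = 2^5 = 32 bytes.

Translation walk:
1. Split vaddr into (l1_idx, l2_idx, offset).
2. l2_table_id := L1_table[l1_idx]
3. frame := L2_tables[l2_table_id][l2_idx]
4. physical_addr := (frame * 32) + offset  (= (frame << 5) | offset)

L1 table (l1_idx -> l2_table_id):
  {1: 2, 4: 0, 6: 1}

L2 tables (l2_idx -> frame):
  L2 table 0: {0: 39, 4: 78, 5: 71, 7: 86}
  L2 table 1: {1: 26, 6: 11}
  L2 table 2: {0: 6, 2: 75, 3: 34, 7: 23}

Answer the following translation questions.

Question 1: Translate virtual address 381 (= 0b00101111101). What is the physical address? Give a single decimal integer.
vaddr = 381 = 0b00101111101
Split: l1_idx=1, l2_idx=3, offset=29
L1[1] = 2
L2[2][3] = 34
paddr = 34 * 32 + 29 = 1117

Answer: 1117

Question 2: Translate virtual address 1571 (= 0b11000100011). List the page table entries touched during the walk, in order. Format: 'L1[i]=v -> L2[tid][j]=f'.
Answer: L1[6]=1 -> L2[1][1]=26

Derivation:
vaddr = 1571 = 0b11000100011
Split: l1_idx=6, l2_idx=1, offset=3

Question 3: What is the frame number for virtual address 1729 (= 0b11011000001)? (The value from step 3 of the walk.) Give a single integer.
Answer: 11

Derivation:
vaddr = 1729: l1_idx=6, l2_idx=6
L1[6] = 1; L2[1][6] = 11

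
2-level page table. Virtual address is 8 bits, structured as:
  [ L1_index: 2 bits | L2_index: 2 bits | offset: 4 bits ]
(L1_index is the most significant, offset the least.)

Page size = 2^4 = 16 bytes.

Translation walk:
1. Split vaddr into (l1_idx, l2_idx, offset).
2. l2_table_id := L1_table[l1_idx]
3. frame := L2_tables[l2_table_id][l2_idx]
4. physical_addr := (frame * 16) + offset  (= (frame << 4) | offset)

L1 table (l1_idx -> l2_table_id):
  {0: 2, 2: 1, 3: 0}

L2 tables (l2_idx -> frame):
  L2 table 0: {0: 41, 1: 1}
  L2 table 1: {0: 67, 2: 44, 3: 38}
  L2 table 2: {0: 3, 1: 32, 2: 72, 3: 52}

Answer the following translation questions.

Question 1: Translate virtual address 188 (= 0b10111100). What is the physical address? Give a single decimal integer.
vaddr = 188 = 0b10111100
Split: l1_idx=2, l2_idx=3, offset=12
L1[2] = 1
L2[1][3] = 38
paddr = 38 * 16 + 12 = 620

Answer: 620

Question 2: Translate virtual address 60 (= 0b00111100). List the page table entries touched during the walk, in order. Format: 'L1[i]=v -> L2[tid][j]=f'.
vaddr = 60 = 0b00111100
Split: l1_idx=0, l2_idx=3, offset=12

Answer: L1[0]=2 -> L2[2][3]=52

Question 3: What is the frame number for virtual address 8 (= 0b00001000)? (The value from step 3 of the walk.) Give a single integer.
Answer: 3

Derivation:
vaddr = 8: l1_idx=0, l2_idx=0
L1[0] = 2; L2[2][0] = 3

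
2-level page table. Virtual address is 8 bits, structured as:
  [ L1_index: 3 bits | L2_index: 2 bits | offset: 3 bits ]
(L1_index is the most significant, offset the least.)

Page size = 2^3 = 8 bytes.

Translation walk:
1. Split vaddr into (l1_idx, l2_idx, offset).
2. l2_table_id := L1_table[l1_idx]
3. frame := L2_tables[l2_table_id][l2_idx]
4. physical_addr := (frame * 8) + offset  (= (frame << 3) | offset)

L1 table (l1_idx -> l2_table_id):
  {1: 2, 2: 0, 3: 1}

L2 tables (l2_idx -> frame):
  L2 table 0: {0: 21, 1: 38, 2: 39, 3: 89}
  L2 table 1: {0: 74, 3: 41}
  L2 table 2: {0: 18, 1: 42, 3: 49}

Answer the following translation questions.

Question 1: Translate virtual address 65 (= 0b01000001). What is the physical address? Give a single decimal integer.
vaddr = 65 = 0b01000001
Split: l1_idx=2, l2_idx=0, offset=1
L1[2] = 0
L2[0][0] = 21
paddr = 21 * 8 + 1 = 169

Answer: 169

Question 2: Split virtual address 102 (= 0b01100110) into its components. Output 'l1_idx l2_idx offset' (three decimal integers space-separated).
vaddr = 102 = 0b01100110
  top 3 bits -> l1_idx = 3
  next 2 bits -> l2_idx = 0
  bottom 3 bits -> offset = 6

Answer: 3 0 6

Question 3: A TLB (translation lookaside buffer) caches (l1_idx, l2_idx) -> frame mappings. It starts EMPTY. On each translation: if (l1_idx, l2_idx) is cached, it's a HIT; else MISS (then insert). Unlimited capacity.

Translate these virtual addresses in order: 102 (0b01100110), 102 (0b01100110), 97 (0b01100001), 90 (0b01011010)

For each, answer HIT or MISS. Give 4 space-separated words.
Answer: MISS HIT HIT MISS

Derivation:
vaddr=102: (3,0) not in TLB -> MISS, insert
vaddr=102: (3,0) in TLB -> HIT
vaddr=97: (3,0) in TLB -> HIT
vaddr=90: (2,3) not in TLB -> MISS, insert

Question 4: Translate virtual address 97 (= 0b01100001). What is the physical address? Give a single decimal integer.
vaddr = 97 = 0b01100001
Split: l1_idx=3, l2_idx=0, offset=1
L1[3] = 1
L2[1][0] = 74
paddr = 74 * 8 + 1 = 593

Answer: 593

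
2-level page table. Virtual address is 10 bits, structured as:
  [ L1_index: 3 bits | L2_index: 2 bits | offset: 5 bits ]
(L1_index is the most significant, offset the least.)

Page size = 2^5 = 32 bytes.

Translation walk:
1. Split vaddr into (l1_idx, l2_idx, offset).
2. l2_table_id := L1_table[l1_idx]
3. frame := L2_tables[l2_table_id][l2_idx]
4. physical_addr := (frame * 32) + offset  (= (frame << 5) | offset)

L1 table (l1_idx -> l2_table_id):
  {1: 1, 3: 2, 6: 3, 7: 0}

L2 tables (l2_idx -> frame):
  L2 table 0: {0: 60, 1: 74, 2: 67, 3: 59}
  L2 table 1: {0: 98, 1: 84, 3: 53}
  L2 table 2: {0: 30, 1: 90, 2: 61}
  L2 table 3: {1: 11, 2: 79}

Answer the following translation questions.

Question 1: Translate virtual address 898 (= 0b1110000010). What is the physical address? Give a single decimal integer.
vaddr = 898 = 0b1110000010
Split: l1_idx=7, l2_idx=0, offset=2
L1[7] = 0
L2[0][0] = 60
paddr = 60 * 32 + 2 = 1922

Answer: 1922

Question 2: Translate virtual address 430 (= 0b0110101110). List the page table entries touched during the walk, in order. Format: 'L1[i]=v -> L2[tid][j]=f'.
vaddr = 430 = 0b0110101110
Split: l1_idx=3, l2_idx=1, offset=14

Answer: L1[3]=2 -> L2[2][1]=90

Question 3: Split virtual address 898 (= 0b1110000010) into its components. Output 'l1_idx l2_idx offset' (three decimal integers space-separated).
vaddr = 898 = 0b1110000010
  top 3 bits -> l1_idx = 7
  next 2 bits -> l2_idx = 0
  bottom 5 bits -> offset = 2

Answer: 7 0 2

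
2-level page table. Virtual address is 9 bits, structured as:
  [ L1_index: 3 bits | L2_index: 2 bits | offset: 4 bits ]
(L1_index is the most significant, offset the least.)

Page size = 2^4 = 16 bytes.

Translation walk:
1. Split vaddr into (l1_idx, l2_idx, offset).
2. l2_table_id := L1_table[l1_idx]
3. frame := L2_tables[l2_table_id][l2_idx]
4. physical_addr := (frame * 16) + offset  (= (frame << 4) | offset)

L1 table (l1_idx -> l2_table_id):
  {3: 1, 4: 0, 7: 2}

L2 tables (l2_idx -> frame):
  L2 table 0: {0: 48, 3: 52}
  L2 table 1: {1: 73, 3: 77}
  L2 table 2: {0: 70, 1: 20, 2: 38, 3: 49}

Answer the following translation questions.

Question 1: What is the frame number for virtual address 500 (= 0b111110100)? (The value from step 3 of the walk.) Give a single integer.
Answer: 49

Derivation:
vaddr = 500: l1_idx=7, l2_idx=3
L1[7] = 2; L2[2][3] = 49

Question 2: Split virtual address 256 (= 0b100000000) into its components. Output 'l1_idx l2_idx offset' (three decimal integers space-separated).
Answer: 4 0 0

Derivation:
vaddr = 256 = 0b100000000
  top 3 bits -> l1_idx = 4
  next 2 bits -> l2_idx = 0
  bottom 4 bits -> offset = 0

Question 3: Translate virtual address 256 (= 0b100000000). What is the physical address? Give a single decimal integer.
vaddr = 256 = 0b100000000
Split: l1_idx=4, l2_idx=0, offset=0
L1[4] = 0
L2[0][0] = 48
paddr = 48 * 16 + 0 = 768

Answer: 768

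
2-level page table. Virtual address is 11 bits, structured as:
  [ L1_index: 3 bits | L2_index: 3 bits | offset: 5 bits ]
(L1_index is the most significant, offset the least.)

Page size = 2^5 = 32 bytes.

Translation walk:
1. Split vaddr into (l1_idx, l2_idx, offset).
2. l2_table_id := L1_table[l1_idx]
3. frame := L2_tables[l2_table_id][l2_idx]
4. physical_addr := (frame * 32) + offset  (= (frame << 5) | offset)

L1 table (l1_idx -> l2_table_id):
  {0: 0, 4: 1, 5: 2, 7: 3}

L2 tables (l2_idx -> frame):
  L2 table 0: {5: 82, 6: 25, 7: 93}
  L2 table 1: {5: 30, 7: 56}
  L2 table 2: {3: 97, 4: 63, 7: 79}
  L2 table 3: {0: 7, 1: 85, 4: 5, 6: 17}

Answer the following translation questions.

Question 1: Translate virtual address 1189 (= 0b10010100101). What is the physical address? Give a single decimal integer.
vaddr = 1189 = 0b10010100101
Split: l1_idx=4, l2_idx=5, offset=5
L1[4] = 1
L2[1][5] = 30
paddr = 30 * 32 + 5 = 965

Answer: 965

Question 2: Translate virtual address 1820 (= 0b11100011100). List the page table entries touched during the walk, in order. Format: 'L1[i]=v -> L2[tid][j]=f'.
Answer: L1[7]=3 -> L2[3][0]=7

Derivation:
vaddr = 1820 = 0b11100011100
Split: l1_idx=7, l2_idx=0, offset=28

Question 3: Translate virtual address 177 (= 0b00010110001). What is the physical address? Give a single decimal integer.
Answer: 2641

Derivation:
vaddr = 177 = 0b00010110001
Split: l1_idx=0, l2_idx=5, offset=17
L1[0] = 0
L2[0][5] = 82
paddr = 82 * 32 + 17 = 2641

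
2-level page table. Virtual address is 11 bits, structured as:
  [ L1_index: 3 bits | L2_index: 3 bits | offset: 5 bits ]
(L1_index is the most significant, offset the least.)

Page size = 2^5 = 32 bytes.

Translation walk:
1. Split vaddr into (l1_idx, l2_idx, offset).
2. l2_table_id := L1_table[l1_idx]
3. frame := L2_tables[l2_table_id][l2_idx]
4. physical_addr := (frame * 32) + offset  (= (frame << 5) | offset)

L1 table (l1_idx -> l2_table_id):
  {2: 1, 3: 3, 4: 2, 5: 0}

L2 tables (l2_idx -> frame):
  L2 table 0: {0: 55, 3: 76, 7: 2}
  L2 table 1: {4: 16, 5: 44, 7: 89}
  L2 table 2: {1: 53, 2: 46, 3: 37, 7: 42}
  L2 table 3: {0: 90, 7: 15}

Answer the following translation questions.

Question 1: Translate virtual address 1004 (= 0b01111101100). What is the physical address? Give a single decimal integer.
Answer: 492

Derivation:
vaddr = 1004 = 0b01111101100
Split: l1_idx=3, l2_idx=7, offset=12
L1[3] = 3
L2[3][7] = 15
paddr = 15 * 32 + 12 = 492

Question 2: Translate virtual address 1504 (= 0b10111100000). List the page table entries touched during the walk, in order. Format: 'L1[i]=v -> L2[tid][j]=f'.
Answer: L1[5]=0 -> L2[0][7]=2

Derivation:
vaddr = 1504 = 0b10111100000
Split: l1_idx=5, l2_idx=7, offset=0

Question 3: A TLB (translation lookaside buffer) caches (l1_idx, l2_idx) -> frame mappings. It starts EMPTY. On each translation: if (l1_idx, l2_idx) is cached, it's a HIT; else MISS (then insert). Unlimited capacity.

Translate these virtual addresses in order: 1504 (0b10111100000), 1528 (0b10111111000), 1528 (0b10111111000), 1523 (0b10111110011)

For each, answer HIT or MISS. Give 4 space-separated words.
Answer: MISS HIT HIT HIT

Derivation:
vaddr=1504: (5,7) not in TLB -> MISS, insert
vaddr=1528: (5,7) in TLB -> HIT
vaddr=1528: (5,7) in TLB -> HIT
vaddr=1523: (5,7) in TLB -> HIT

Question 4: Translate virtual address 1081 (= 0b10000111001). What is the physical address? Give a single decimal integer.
Answer: 1721

Derivation:
vaddr = 1081 = 0b10000111001
Split: l1_idx=4, l2_idx=1, offset=25
L1[4] = 2
L2[2][1] = 53
paddr = 53 * 32 + 25 = 1721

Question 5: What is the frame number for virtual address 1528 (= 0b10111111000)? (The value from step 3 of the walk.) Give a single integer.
vaddr = 1528: l1_idx=5, l2_idx=7
L1[5] = 0; L2[0][7] = 2

Answer: 2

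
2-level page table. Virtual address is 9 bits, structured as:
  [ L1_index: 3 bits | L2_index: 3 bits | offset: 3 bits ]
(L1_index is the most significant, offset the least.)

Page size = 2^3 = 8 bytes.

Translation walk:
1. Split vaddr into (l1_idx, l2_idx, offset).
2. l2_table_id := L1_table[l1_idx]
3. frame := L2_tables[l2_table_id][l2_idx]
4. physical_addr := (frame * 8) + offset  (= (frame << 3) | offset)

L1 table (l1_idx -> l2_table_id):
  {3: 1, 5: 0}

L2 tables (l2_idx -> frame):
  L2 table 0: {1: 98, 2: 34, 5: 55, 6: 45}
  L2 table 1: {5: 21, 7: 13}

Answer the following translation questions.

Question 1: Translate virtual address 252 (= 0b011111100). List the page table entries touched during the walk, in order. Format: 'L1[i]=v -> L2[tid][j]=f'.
vaddr = 252 = 0b011111100
Split: l1_idx=3, l2_idx=7, offset=4

Answer: L1[3]=1 -> L2[1][7]=13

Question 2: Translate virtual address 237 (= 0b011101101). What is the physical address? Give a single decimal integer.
Answer: 173

Derivation:
vaddr = 237 = 0b011101101
Split: l1_idx=3, l2_idx=5, offset=5
L1[3] = 1
L2[1][5] = 21
paddr = 21 * 8 + 5 = 173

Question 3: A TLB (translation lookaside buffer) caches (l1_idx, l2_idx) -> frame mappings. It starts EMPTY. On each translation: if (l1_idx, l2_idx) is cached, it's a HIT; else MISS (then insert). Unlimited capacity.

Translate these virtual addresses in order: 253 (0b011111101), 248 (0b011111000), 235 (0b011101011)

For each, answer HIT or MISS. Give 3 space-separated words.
Answer: MISS HIT MISS

Derivation:
vaddr=253: (3,7) not in TLB -> MISS, insert
vaddr=248: (3,7) in TLB -> HIT
vaddr=235: (3,5) not in TLB -> MISS, insert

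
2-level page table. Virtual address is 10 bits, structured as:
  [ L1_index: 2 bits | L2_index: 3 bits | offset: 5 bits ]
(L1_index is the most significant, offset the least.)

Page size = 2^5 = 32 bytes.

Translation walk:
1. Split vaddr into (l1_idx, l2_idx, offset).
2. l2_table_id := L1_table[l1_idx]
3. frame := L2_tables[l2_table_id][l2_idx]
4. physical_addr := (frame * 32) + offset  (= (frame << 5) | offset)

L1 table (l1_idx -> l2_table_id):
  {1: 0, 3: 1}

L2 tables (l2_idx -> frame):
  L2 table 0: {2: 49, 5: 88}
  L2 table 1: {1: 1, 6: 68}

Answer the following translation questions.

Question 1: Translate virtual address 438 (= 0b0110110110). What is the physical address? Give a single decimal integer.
vaddr = 438 = 0b0110110110
Split: l1_idx=1, l2_idx=5, offset=22
L1[1] = 0
L2[0][5] = 88
paddr = 88 * 32 + 22 = 2838

Answer: 2838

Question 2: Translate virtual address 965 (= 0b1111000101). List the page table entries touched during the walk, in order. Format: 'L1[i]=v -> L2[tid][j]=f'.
vaddr = 965 = 0b1111000101
Split: l1_idx=3, l2_idx=6, offset=5

Answer: L1[3]=1 -> L2[1][6]=68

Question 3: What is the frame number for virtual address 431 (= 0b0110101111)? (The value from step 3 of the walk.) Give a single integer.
vaddr = 431: l1_idx=1, l2_idx=5
L1[1] = 0; L2[0][5] = 88

Answer: 88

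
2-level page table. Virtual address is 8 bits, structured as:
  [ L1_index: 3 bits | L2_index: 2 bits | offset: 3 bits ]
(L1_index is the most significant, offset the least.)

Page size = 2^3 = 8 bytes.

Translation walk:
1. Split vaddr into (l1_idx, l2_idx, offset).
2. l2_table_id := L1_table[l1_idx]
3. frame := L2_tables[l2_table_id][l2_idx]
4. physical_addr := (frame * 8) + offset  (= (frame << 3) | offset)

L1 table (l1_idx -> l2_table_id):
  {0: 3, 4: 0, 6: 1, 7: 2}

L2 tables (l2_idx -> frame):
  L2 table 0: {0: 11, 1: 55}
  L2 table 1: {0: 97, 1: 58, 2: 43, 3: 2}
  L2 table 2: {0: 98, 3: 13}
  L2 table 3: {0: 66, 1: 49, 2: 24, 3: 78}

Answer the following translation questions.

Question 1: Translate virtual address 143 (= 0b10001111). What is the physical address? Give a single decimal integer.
Answer: 447

Derivation:
vaddr = 143 = 0b10001111
Split: l1_idx=4, l2_idx=1, offset=7
L1[4] = 0
L2[0][1] = 55
paddr = 55 * 8 + 7 = 447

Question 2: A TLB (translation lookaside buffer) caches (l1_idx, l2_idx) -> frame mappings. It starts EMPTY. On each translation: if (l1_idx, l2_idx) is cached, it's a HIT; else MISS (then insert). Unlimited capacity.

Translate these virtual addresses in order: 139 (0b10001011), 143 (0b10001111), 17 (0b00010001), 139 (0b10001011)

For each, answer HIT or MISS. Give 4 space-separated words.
vaddr=139: (4,1) not in TLB -> MISS, insert
vaddr=143: (4,1) in TLB -> HIT
vaddr=17: (0,2) not in TLB -> MISS, insert
vaddr=139: (4,1) in TLB -> HIT

Answer: MISS HIT MISS HIT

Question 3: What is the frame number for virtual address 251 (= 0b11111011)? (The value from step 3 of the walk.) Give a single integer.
Answer: 13

Derivation:
vaddr = 251: l1_idx=7, l2_idx=3
L1[7] = 2; L2[2][3] = 13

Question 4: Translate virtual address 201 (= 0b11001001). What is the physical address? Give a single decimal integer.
Answer: 465

Derivation:
vaddr = 201 = 0b11001001
Split: l1_idx=6, l2_idx=1, offset=1
L1[6] = 1
L2[1][1] = 58
paddr = 58 * 8 + 1 = 465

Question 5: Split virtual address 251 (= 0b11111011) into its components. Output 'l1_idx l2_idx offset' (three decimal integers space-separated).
vaddr = 251 = 0b11111011
  top 3 bits -> l1_idx = 7
  next 2 bits -> l2_idx = 3
  bottom 3 bits -> offset = 3

Answer: 7 3 3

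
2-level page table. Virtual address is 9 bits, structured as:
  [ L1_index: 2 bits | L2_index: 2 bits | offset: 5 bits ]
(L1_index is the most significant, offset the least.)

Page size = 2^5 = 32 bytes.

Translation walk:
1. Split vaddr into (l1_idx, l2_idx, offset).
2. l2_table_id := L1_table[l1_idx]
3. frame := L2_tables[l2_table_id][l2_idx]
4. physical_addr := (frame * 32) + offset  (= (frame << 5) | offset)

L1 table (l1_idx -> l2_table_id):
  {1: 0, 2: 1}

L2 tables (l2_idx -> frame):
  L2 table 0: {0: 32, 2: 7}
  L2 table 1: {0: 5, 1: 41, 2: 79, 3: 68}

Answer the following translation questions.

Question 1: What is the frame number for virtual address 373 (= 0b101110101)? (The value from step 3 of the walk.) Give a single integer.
vaddr = 373: l1_idx=2, l2_idx=3
L1[2] = 1; L2[1][3] = 68

Answer: 68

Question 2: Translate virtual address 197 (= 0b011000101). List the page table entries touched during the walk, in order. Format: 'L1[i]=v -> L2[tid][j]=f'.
Answer: L1[1]=0 -> L2[0][2]=7

Derivation:
vaddr = 197 = 0b011000101
Split: l1_idx=1, l2_idx=2, offset=5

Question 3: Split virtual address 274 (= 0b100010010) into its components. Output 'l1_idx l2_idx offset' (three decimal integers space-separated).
Answer: 2 0 18

Derivation:
vaddr = 274 = 0b100010010
  top 2 bits -> l1_idx = 2
  next 2 bits -> l2_idx = 0
  bottom 5 bits -> offset = 18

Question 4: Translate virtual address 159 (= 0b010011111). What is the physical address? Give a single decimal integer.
vaddr = 159 = 0b010011111
Split: l1_idx=1, l2_idx=0, offset=31
L1[1] = 0
L2[0][0] = 32
paddr = 32 * 32 + 31 = 1055

Answer: 1055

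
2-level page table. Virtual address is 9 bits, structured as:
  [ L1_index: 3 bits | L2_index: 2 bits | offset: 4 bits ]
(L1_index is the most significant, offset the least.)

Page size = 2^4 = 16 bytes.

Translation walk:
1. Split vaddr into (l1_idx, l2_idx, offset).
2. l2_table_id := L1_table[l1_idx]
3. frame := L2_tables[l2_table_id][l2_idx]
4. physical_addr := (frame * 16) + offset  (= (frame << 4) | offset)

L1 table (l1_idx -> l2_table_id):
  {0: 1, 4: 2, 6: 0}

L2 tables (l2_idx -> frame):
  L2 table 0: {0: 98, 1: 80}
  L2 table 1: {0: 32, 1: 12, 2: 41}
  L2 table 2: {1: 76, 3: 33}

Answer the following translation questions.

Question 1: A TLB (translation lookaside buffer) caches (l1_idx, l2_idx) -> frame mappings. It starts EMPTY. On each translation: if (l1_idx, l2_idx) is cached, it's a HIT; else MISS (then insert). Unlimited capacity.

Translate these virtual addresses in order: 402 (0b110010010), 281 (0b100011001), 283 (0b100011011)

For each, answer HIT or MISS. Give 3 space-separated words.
Answer: MISS MISS HIT

Derivation:
vaddr=402: (6,1) not in TLB -> MISS, insert
vaddr=281: (4,1) not in TLB -> MISS, insert
vaddr=283: (4,1) in TLB -> HIT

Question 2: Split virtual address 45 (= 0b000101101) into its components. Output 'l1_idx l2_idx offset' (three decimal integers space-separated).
vaddr = 45 = 0b000101101
  top 3 bits -> l1_idx = 0
  next 2 bits -> l2_idx = 2
  bottom 4 bits -> offset = 13

Answer: 0 2 13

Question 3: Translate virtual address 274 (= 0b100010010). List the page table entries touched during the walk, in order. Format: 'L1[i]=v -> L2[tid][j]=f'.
vaddr = 274 = 0b100010010
Split: l1_idx=4, l2_idx=1, offset=2

Answer: L1[4]=2 -> L2[2][1]=76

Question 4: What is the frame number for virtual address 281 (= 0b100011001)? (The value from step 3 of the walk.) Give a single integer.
vaddr = 281: l1_idx=4, l2_idx=1
L1[4] = 2; L2[2][1] = 76

Answer: 76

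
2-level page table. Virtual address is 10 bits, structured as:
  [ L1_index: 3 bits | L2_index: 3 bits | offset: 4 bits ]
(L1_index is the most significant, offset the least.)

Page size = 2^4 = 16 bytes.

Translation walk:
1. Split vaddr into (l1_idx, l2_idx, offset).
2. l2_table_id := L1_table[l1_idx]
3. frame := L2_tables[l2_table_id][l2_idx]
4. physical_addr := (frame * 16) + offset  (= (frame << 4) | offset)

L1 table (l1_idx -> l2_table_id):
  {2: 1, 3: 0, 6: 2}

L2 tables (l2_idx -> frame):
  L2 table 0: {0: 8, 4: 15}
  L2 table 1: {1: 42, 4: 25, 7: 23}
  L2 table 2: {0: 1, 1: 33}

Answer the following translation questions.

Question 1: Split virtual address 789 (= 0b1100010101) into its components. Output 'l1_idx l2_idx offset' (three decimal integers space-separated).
vaddr = 789 = 0b1100010101
  top 3 bits -> l1_idx = 6
  next 3 bits -> l2_idx = 1
  bottom 4 bits -> offset = 5

Answer: 6 1 5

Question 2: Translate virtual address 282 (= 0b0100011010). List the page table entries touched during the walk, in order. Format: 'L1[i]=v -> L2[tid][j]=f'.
Answer: L1[2]=1 -> L2[1][1]=42

Derivation:
vaddr = 282 = 0b0100011010
Split: l1_idx=2, l2_idx=1, offset=10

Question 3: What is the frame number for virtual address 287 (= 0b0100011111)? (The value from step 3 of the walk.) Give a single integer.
Answer: 42

Derivation:
vaddr = 287: l1_idx=2, l2_idx=1
L1[2] = 1; L2[1][1] = 42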